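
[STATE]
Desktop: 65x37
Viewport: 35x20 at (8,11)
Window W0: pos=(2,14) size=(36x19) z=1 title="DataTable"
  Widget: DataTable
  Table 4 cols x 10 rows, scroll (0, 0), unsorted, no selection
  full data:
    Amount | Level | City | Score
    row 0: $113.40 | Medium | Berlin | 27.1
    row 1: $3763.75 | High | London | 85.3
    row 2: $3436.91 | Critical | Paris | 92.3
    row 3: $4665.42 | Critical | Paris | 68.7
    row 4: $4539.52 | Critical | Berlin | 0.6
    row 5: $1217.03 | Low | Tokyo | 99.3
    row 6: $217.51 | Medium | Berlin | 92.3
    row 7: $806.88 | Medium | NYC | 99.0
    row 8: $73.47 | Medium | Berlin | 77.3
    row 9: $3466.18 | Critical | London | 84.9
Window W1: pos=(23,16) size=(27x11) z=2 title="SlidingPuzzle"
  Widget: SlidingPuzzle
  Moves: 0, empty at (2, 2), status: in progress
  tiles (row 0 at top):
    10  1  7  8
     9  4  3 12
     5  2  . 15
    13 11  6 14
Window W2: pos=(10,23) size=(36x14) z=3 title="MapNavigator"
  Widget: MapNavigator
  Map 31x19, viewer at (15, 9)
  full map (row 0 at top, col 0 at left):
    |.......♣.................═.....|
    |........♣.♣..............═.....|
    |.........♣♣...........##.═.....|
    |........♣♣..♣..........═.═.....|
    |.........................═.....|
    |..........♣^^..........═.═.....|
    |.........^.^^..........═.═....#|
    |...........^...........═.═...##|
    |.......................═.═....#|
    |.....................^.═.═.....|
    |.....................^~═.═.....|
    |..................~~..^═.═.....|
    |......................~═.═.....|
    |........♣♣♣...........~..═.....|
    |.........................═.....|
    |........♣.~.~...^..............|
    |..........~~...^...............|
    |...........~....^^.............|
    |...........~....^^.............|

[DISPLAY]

                                   
                                   
                                   
━━━━━━━━━━━━━━━━━━━━━━━━━━━━━┓     
Table                        ┃     
───────────────┏━━━━━━━━━━━━━━━━━━━
t  │Level   │Ci┃ SlidingPuzzle     
───┼────────┼──┠───────────────────
40 │Medium  │Be┃┌────┬────┬────┬───
.75│High    │Lo┃│ 10 │  1 │  7 │  8
.91│Critical│Pa┃├────┼────┼────┼───
.42│Critical│Pa┃│  9 │  4 │  3 │ 12
.5┏━━━━━━━━━━━━━━━━━━━━━━━━━━━━━━━━
.0┃ MapNavigator                   
51┠────────────────────────────────
88┃  .........................═....
7 ┃  ..........♣^^..........═.═....
.1┃  .........^.^^..........═.═....
  ┃  ...........^...........═.═...#
  ┃  .......................═.═....


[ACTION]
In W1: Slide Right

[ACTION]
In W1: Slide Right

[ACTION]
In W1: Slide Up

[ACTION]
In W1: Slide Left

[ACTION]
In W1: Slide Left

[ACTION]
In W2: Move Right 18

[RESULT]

                                   
                                   
                                   
━━━━━━━━━━━━━━━━━━━━━━━━━━━━━┓     
Table                        ┃     
───────────────┏━━━━━━━━━━━━━━━━━━━
t  │Level   │Ci┃ SlidingPuzzle     
───┼────────┼──┠───────────────────
40 │Medium  │Be┃┌────┬────┬────┬───
.75│High    │Lo┃│ 10 │  1 │  7 │  8
.91│Critical│Pa┃├────┼────┼────┼───
.42│Critical│Pa┃│  9 │  4 │  3 │ 12
.5┏━━━━━━━━━━━━━━━━━━━━━━━━━━━━━━━━
.0┃ MapNavigator                   
51┠────────────────────────────────
88┃............═.....              
7 ┃..........═.═.....              
.1┃..........═.═....#              
  ┃..........═.═...##              
  ┃..........═.═....#              


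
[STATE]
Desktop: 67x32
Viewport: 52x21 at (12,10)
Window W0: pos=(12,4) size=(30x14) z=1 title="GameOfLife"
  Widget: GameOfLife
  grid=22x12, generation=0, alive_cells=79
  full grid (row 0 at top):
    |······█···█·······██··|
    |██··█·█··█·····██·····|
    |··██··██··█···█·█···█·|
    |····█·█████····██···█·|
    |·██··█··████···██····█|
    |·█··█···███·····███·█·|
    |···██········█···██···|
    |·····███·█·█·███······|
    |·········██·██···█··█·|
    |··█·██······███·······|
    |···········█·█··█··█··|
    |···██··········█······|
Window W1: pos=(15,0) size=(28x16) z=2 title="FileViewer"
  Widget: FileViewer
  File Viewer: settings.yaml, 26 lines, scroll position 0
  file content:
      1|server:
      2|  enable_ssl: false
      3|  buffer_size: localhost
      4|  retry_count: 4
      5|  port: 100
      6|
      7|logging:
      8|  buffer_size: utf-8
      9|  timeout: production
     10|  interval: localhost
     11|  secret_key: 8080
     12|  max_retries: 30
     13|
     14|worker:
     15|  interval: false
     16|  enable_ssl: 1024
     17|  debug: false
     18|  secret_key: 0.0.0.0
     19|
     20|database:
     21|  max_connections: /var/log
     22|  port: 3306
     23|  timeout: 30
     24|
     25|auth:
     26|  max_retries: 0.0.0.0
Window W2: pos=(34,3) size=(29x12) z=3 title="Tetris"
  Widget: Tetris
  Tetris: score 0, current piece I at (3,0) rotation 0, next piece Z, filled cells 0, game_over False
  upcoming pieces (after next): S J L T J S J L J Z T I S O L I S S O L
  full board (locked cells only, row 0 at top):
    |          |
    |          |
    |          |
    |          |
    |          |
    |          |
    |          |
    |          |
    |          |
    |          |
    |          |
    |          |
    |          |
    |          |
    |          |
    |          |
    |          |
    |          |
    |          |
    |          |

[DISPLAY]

┃··┃  buffer_size: utf┃          │                ┃ 
┃·█┃  timeout: product┃          │                ┃ 
┃·█┃  interval: localh┃          │Score:          ┃ 
┃··┃  secret_key: 8080┃          │0               ┃ 
┃··┃  max_retries: 30 ┗━━━━━━━━━━━━━━━━━━━━━━━━━━━┛ 
┃··┗━━━━━━━━━━━━━━━━━━━━━━━━━━┛                     
┃··█·██······███·······      ┃                      
┗━━━━━━━━━━━━━━━━━━━━━━━━━━━━┛                      
                                                    
                                                    
                                                    
                                                    
                                                    
                                                    
                                                    
                                                    
                                                    
                                                    
                                                    
                                                    
                                                    


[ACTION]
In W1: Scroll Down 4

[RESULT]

┃··┃  max_retries: 30 ┃          │                ┃ 
┃·█┃                  ┃          │                ┃ 
┃·█┃worker:           ┃          │Score:          ┃ 
┃··┃  interval: false ┃          │0               ┃ 
┃··┃  enable_ssl: 1024┗━━━━━━━━━━━━━━━━━━━━━━━━━━━┛ 
┃··┗━━━━━━━━━━━━━━━━━━━━━━━━━━┛                     
┃··█·██······███·······      ┃                      
┗━━━━━━━━━━━━━━━━━━━━━━━━━━━━┛                      
                                                    
                                                    
                                                    
                                                    
                                                    
                                                    
                                                    
                                                    
                                                    
                                                    
                                                    
                                                    
                                                    


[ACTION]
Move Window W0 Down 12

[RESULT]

   ┃  max_retries: 30 ┃          │                ┃ 
   ┃                  ┃          │                ┃ 
   ┃worker:           ┃          │Score:          ┃ 
   ┃  interval: false ┃          │0               ┃ 
   ┃  enable_ssl: 1024┗━━━━━━━━━━━━━━━━━━━━━━━━━━━┛ 
   ┗━━━━━━━━━━━━━━━━━━━━━━━━━━┛                     
┏━━━━━━━━━━━━━━━━━━━━━━━━━━━━┓                      
┃ GameOfLife                 ┃                      
┠────────────────────────────┨                      
┃Gen: 0                      ┃                      
┃██··█·█··█·····██·····      ┃                      
┃··██··██··█···█·█···█·      ┃                      
┃····█·█████····██···█·      ┃                      
┃·██··█··████···██····█      ┃                      
┃·█··█···███·····███·█·      ┃                      
┃···██········█···██···      ┃                      
┃·····███·█·█·███······      ┃                      
┃·········██·██···█··█·      ┃                      
┃··█·██······███·······      ┃                      
┗━━━━━━━━━━━━━━━━━━━━━━━━━━━━┛                      
                                                    


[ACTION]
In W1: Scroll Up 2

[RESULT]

   ┃  interval: localh┃          │                ┃ 
   ┃  secret_key: 8080┃          │                ┃ 
   ┃  max_retries: 30 ┃          │Score:          ┃ 
   ┃                  ┃          │0               ┃ 
   ┃worker:           ┗━━━━━━━━━━━━━━━━━━━━━━━━━━━┛ 
   ┗━━━━━━━━━━━━━━━━━━━━━━━━━━┛                     
┏━━━━━━━━━━━━━━━━━━━━━━━━━━━━┓                      
┃ GameOfLife                 ┃                      
┠────────────────────────────┨                      
┃Gen: 0                      ┃                      
┃██··█·█··█·····██·····      ┃                      
┃··██··██··█···█·█···█·      ┃                      
┃····█·█████····██···█·      ┃                      
┃·██··█··████···██····█      ┃                      
┃·█··█···███·····███·█·      ┃                      
┃···██········█···██···      ┃                      
┃·····███·█·█·███······      ┃                      
┃·········██·██···█··█·      ┃                      
┃··█·██······███·······      ┃                      
┗━━━━━━━━━━━━━━━━━━━━━━━━━━━━┛                      
                                                    


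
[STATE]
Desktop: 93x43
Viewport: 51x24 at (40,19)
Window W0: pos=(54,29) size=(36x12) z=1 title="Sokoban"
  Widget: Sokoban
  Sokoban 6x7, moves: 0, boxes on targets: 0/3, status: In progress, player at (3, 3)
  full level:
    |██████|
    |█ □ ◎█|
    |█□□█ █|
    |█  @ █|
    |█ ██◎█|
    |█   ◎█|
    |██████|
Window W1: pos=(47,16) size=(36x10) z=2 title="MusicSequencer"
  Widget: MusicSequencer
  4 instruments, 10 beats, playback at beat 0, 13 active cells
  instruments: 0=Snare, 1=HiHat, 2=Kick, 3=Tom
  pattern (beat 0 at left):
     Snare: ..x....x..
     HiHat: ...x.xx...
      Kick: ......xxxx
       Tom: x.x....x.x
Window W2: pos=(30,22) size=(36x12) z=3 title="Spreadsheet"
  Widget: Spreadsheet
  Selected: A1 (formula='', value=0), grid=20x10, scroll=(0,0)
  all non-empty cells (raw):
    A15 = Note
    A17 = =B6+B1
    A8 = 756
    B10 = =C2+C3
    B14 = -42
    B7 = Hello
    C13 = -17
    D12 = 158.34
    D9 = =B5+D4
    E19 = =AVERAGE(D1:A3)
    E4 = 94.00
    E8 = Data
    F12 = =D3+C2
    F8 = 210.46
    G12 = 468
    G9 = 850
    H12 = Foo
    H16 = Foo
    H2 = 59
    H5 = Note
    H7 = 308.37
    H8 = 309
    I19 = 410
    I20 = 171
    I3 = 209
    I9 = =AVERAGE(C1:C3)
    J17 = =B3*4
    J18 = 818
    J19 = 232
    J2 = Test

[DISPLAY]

       ┃      ▼123456789                  ┃        
       ┃ Snare··█····█··                  ┃        
       ┃ HiHat···█·██···                  ┃        
━━━━━━━━━━━━━━━━━━━━━━━━━┓                ┃        
eet                      ┃                ┃        
─────────────────────────┨                ┃        
                         ┃━━━━━━━━━━━━━━━━┛        
      B       C       D  ┃                         
-------------------------┃                         
[0]       0       0      ┃                         
  0       0       0      ┃━━━━━━━━━━━━━━━━━━━━━━━┓ 
  0       0       0      ┃                       ┃ 
  0       0       0      ┃───────────────────────┨ 
  0       0       0      ┃                       ┃ 
━━━━━━━━━━━━━━━━━━━━━━━━━┛                       ┃ 
              ┃█□□█ █                            ┃ 
              ┃█  @ █                            ┃ 
              ┃█ ██◎█                            ┃ 
              ┃█   ◎█                            ┃ 
              ┃██████                            ┃ 
              ┃Moves: 0  0/3                     ┃ 
              ┗━━━━━━━━━━━━━━━━━━━━━━━━━━━━━━━━━━┛ 
                                                   
                                                   


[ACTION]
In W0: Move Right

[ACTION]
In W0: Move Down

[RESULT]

       ┃      ▼123456789                  ┃        
       ┃ Snare··█····█··                  ┃        
       ┃ HiHat···█·██···                  ┃        
━━━━━━━━━━━━━━━━━━━━━━━━━┓                ┃        
eet                      ┃                ┃        
─────────────────────────┨                ┃        
                         ┃━━━━━━━━━━━━━━━━┛        
      B       C       D  ┃                         
-------------------------┃                         
[0]       0       0      ┃                         
  0       0       0      ┃━━━━━━━━━━━━━━━━━━━━━━━┓ 
  0       0       0      ┃                       ┃ 
  0       0       0      ┃───────────────────────┨ 
  0       0       0      ┃                       ┃ 
━━━━━━━━━━━━━━━━━━━━━━━━━┛                       ┃ 
              ┃█□□█ █                            ┃ 
              ┃█    █                            ┃ 
              ┃█ ██+█                            ┃ 
              ┃█   ◎█                            ┃ 
              ┃██████                            ┃ 
              ┃Moves: 2  0/3                     ┃ 
              ┗━━━━━━━━━━━━━━━━━━━━━━━━━━━━━━━━━━┛ 
                                                   
                                                   


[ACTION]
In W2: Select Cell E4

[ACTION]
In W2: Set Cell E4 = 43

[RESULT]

       ┃      ▼123456789                  ┃        
       ┃ Snare··█····█··                  ┃        
       ┃ HiHat···█·██···                  ┃        
━━━━━━━━━━━━━━━━━━━━━━━━━┓                ┃        
eet                      ┃                ┃        
─────────────────────────┨                ┃        
                         ┃━━━━━━━━━━━━━━━━┛        
      B       C       D  ┃                         
-------------------------┃                         
  0       0       0      ┃                         
  0       0       0      ┃━━━━━━━━━━━━━━━━━━━━━━━┓ 
  0       0       0      ┃                       ┃ 
  0       0       0      ┃───────────────────────┨ 
  0       0       0      ┃                       ┃ 
━━━━━━━━━━━━━━━━━━━━━━━━━┛                       ┃ 
              ┃█□□█ █                            ┃ 
              ┃█    █                            ┃ 
              ┃█ ██+█                            ┃ 
              ┃█   ◎█                            ┃ 
              ┃██████                            ┃ 
              ┃Moves: 2  0/3                     ┃ 
              ┗━━━━━━━━━━━━━━━━━━━━━━━━━━━━━━━━━━┛ 
                                                   
                                                   


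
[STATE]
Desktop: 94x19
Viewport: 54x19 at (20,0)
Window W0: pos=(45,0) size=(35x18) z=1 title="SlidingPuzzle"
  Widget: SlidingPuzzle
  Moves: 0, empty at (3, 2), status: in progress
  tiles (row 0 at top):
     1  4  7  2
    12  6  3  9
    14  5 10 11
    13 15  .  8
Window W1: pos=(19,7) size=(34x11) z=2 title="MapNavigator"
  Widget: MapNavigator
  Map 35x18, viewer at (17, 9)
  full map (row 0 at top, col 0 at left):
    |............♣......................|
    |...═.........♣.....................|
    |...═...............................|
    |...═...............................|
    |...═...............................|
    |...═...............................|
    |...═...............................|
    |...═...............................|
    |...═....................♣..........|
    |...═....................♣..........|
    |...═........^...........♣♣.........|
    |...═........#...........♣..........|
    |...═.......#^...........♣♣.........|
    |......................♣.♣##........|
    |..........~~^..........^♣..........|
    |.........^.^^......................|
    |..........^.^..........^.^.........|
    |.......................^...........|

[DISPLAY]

                         ┏━━━━━━━━━━━━━━━━━━━━━━━━━━━━
                         ┃ SlidingPuzzle              
                         ┠────────────────────────────
                         ┃┌────┬────┬────┬────┐       
                         ┃│  1 │  4 │  7 │  2 │       
                         ┃├────┼────┼────┼────┤       
                         ┃│ 12 │  6 │  3 │  9 │       
━━━━━━━━━━━━━━━━━━━━━━━━━━━━━━━━┓───┼────┼────┤       
 MapNavigator                   ┃ 5 │ 10 │ 11 │       
────────────────────────────────┨───┼────┼────┤       
..═.............................┃15 │    │  8 │       
..═.............................┃───┴────┴────┘       
..═....................♣........┃0                    
..═.............@......♣........┃                     
..═........^...........♣♣.......┃                     
..═........#...........♣........┃                     
..═.......#^...........♣♣.......┃                     
━━━━━━━━━━━━━━━━━━━━━━━━━━━━━━━━┛━━━━━━━━━━━━━━━━━━━━━
                                                      


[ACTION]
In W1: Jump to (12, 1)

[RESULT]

                         ┏━━━━━━━━━━━━━━━━━━━━━━━━━━━━
                         ┃ SlidingPuzzle              
                         ┠────────────────────────────
                         ┃┌────┬────┬────┬────┐       
                         ┃│  1 │  4 │  7 │  2 │       
                         ┃├────┼────┼────┼────┤       
                         ┃│ 12 │  6 │  3 │  9 │       
━━━━━━━━━━━━━━━━━━━━━━━━━━━━━━━━┓───┼────┼────┤       
 MapNavigator                   ┃ 5 │ 10 │ 11 │       
────────────────────────────────┨───┼────┼────┤       
                                ┃15 │    │  8 │       
                                ┃───┴────┴────┘       
    ............♣...............┃0                    
    ...═........@♣..............┃                     
    ...═........................┃                     
    ...═........................┃                     
    ...═........................┃                     
━━━━━━━━━━━━━━━━━━━━━━━━━━━━━━━━┛━━━━━━━━━━━━━━━━━━━━━
                                                      


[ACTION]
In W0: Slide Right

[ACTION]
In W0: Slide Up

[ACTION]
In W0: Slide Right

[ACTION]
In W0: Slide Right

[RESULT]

                         ┏━━━━━━━━━━━━━━━━━━━━━━━━━━━━
                         ┃ SlidingPuzzle              
                         ┠────────────────────────────
                         ┃┌────┬────┬────┬────┐       
                         ┃│  1 │  4 │  7 │  2 │       
                         ┃├────┼────┼────┼────┤       
                         ┃│ 12 │  6 │  3 │  9 │       
━━━━━━━━━━━━━━━━━━━━━━━━━━━━━━━━┓───┼────┼────┤       
 MapNavigator                   ┃ 5 │ 10 │ 11 │       
────────────────────────────────┨───┼────┼────┤       
                                ┃13 │ 15 │  8 │       
                                ┃───┴────┴────┘       
    ............♣...............┃2                    
    ...═........@♣..............┃                     
    ...═........................┃                     
    ...═........................┃                     
    ...═........................┃                     
━━━━━━━━━━━━━━━━━━━━━━━━━━━━━━━━┛━━━━━━━━━━━━━━━━━━━━━
                                                      


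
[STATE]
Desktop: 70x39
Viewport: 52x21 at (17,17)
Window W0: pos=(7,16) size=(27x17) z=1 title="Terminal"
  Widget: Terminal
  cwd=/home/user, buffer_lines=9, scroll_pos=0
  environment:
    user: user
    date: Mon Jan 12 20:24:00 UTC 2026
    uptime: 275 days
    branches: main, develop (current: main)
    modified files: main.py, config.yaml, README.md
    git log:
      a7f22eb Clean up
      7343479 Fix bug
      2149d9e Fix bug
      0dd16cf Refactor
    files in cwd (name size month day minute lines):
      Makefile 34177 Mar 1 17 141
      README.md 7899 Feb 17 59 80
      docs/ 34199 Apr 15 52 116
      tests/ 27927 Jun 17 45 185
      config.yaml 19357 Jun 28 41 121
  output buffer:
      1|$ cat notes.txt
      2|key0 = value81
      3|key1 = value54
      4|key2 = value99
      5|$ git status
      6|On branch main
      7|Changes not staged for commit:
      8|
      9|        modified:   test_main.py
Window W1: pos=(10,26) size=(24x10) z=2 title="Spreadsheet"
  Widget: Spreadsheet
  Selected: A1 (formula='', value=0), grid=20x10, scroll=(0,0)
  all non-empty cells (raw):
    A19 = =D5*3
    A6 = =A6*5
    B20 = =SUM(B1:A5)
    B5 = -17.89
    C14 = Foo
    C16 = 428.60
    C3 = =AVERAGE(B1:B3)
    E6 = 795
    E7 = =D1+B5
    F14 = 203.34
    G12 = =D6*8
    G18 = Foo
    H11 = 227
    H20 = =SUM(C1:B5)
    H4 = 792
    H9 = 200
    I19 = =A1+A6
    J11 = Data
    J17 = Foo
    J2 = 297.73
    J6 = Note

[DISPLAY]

                ┃                                   
────────────────┨                                   
es.txt          ┃                                   
lue81           ┃                                   
lue54           ┃                                   
lue99           ┃                                   
tus             ┃                                   
 main           ┃                                   
ot staged for co┃                                   
━━━━━━━━━━━━━━━━┓                                   
dsheet          ┃                                   
────────────────┨                                   
                ┃                                   
 A       B      ┃                                   
----------------┃                                   
   [0]       0  ┃                                   
     0       0  ┃                                   
     0       0  ┃                                   
━━━━━━━━━━━━━━━━┛                                   
                                                    
                                                    


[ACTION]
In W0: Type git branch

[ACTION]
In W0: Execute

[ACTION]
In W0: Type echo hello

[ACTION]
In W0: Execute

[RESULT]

                ┃                                   
────────────────┨                                   
lue54           ┃                                   
lue99           ┃                                   
tus             ┃                                   
 main           ┃                                   
ot staged for co┃                                   
                ┃                                   
odified:   test_┃                                   
━━━━━━━━━━━━━━━━┓                                   
dsheet          ┃                                   
────────────────┨                                   
                ┃                                   
 A       B      ┃                                   
----------------┃                                   
   [0]       0  ┃                                   
     0       0  ┃                                   
     0       0  ┃                                   
━━━━━━━━━━━━━━━━┛                                   
                                                    
                                                    


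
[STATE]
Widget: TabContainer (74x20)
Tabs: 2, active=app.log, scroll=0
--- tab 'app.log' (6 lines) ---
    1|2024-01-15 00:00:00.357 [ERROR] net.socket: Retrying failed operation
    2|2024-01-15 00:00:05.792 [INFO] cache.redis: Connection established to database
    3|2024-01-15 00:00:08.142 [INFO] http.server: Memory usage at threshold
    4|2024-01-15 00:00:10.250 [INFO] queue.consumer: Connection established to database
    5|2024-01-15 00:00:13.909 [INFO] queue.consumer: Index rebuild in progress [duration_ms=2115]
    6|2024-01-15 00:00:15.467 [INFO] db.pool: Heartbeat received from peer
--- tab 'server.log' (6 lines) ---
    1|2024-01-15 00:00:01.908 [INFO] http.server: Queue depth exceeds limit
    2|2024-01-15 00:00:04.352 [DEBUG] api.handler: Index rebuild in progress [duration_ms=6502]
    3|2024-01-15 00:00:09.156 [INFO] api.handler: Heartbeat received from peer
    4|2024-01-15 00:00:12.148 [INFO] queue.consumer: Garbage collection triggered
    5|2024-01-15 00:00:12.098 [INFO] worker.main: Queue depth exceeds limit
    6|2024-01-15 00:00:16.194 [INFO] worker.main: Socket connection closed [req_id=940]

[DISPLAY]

[app.log]│ server.log                                                     
──────────────────────────────────────────────────────────────────────────
2024-01-15 00:00:00.357 [ERROR] net.socket: Retrying failed operation     
2024-01-15 00:00:05.792 [INFO] cache.redis: Connection established to data
2024-01-15 00:00:08.142 [INFO] http.server: Memory usage at threshold     
2024-01-15 00:00:10.250 [INFO] queue.consumer: Connection established to d
2024-01-15 00:00:13.909 [INFO] queue.consumer: Index rebuild in progress [
2024-01-15 00:00:15.467 [INFO] db.pool: Heartbeat received from peer      
                                                                          
                                                                          
                                                                          
                                                                          
                                                                          
                                                                          
                                                                          
                                                                          
                                                                          
                                                                          
                                                                          
                                                                          


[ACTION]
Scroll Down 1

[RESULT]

[app.log]│ server.log                                                     
──────────────────────────────────────────────────────────────────────────
2024-01-15 00:00:05.792 [INFO] cache.redis: Connection established to data
2024-01-15 00:00:08.142 [INFO] http.server: Memory usage at threshold     
2024-01-15 00:00:10.250 [INFO] queue.consumer: Connection established to d
2024-01-15 00:00:13.909 [INFO] queue.consumer: Index rebuild in progress [
2024-01-15 00:00:15.467 [INFO] db.pool: Heartbeat received from peer      
                                                                          
                                                                          
                                                                          
                                                                          
                                                                          
                                                                          
                                                                          
                                                                          
                                                                          
                                                                          
                                                                          
                                                                          
                                                                          


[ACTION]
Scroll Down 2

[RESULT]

[app.log]│ server.log                                                     
──────────────────────────────────────────────────────────────────────────
2024-01-15 00:00:10.250 [INFO] queue.consumer: Connection established to d
2024-01-15 00:00:13.909 [INFO] queue.consumer: Index rebuild in progress [
2024-01-15 00:00:15.467 [INFO] db.pool: Heartbeat received from peer      
                                                                          
                                                                          
                                                                          
                                                                          
                                                                          
                                                                          
                                                                          
                                                                          
                                                                          
                                                                          
                                                                          
                                                                          
                                                                          
                                                                          
                                                                          


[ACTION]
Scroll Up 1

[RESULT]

[app.log]│ server.log                                                     
──────────────────────────────────────────────────────────────────────────
2024-01-15 00:00:08.142 [INFO] http.server: Memory usage at threshold     
2024-01-15 00:00:10.250 [INFO] queue.consumer: Connection established to d
2024-01-15 00:00:13.909 [INFO] queue.consumer: Index rebuild in progress [
2024-01-15 00:00:15.467 [INFO] db.pool: Heartbeat received from peer      
                                                                          
                                                                          
                                                                          
                                                                          
                                                                          
                                                                          
                                                                          
                                                                          
                                                                          
                                                                          
                                                                          
                                                                          
                                                                          
                                                                          


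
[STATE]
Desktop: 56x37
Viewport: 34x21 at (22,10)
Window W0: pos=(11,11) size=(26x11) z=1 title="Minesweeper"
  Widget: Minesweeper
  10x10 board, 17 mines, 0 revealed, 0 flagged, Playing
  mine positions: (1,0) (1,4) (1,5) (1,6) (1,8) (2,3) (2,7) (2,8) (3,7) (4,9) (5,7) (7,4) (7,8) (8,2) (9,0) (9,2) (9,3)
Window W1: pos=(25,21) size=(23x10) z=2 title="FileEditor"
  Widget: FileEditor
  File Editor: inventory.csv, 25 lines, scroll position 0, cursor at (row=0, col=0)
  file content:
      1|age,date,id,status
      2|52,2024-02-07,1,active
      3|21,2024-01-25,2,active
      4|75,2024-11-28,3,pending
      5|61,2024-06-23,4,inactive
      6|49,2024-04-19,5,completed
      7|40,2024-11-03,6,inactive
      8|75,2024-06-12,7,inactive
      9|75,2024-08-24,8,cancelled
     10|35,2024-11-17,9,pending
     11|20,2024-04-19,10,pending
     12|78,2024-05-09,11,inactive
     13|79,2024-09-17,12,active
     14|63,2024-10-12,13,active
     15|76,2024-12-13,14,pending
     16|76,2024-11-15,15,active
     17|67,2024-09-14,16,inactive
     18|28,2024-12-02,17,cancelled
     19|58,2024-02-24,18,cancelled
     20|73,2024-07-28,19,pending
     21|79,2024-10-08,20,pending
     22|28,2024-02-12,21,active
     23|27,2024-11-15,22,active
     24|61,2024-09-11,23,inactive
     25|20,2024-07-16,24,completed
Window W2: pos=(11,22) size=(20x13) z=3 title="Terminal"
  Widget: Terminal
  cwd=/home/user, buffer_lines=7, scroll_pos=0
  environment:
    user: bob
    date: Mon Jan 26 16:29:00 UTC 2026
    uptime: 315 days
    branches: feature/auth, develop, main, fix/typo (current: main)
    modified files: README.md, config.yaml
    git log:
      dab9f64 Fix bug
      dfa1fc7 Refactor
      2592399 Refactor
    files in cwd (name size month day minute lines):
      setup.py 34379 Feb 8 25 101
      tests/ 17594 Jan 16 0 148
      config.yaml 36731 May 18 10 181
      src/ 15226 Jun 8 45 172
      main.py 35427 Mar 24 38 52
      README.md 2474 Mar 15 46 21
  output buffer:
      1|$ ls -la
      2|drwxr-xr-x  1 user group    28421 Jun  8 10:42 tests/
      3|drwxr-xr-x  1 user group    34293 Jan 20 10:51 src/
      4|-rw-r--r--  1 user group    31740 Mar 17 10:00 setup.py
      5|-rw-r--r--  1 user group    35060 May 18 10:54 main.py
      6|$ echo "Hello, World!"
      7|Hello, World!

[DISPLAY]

                                  
━━━━━━━━━━━━━━┓                   
er            ┃                   
──────────────┨                   
              ┃                   
              ┃                   
              ┃                   
              ┃                   
              ┃                   
              ┃                   
              ┃                   
━━━┏━━━━━━━━━━━━━━━━━━━━━┓        
━━━━━━━━┓Editor          ┃        
        ┃────────────────┨        
────────┨ate,id,status  ▲┃        
        ┃24-02-07,1,acti█┃        
  1 user┃24-01-25,2,acti░┃        
  1 user┃24-11-28,3,pend░┃        
  1 user┃24-06-23,4,inac░┃        
  1 user┃24-04-19,5,comp▼┃        
llo, Wor┃━━━━━━━━━━━━━━━━┛        


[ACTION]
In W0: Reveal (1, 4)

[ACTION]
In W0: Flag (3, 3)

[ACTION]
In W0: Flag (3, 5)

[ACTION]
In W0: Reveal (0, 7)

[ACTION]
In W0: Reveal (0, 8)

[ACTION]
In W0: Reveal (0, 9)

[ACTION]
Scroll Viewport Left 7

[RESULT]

                                  
━━━━━━━━━━━━━━━━━━━━━┓            
nesweeper            ┃            
─────────────────────┨            
■■■■■■■              ┃            
■✹✹✹■✹■              ┃            
✹■■■✹✹■              ┃            
■■■■✹■■              ┃            
■■■■■■✹              ┃            
■■■■✹■■              ┃            
■■■■■■■              ┃            
━━━━━━━━━━┏━━━━━━━━━━━━━━━━━━━━━┓ 
━━━━━━━━━━━━━━━┓Editor          ┃ 
rminal         ┃────────────────┨ 
───────────────┨ate,id,status  ▲┃ 
s -la          ┃24-02-07,1,acti█┃ 
xr-xr-x  1 user┃24-01-25,2,acti░┃ 
xr-xr-x  1 user┃24-11-28,3,pend░┃ 
-r--r--  1 user┃24-06-23,4,inac░┃ 
-r--r--  1 user┃24-04-19,5,comp▼┃ 
cho "Hello, Wor┃━━━━━━━━━━━━━━━━┛ 
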